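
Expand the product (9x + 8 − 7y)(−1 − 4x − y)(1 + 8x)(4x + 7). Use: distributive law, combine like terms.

−2968x^2 − 767x − 3472x^3 − 1152x^4 + 1108x^2y + 73xy + 608x^3y − 56 − 7y + 420xy^2 + 49y^2 + 224x^2y^2

(9x + 8 − 7y)(−1 − 4x − y)(1 + 8x)(4x + 7)
= (−9x − 36x^2 − 9xy − 8 − 32x − 8y + 7y + 28xy + 7y^2)(1 + 8x)(4x + 7)    [distributive law]
= (−41x − 36x^2 + 19xy − 8 − y + 7y^2)(1 + 8x)(4x + 7)    [combine like terms]
= (−41x − 328x^2 − 36x^2 − 288x^3 + 19xy + 152x^2y − 8 − 64x − y − 8xy + 7y^2 + 56xy^2)(4x + 7)    [distributive law]
= (−105x − 364x^2 − 288x^3 + 11xy + 152x^2y − 8 − y + 7y^2 + 56xy^2)(4x + 7)    [combine like terms]
= −420x^2 − 735x − 1456x^3 − 2548x^2 − 1152x^4 − 2016x^3 + 44x^2y + 77xy + 608x^3y + 1064x^2y − 32x − 56 − 4xy − 7y + 28xy^2 + 49y^2 + 224x^2y^2 + 392xy^2    [distributive law]
= −2968x^2 − 767x − 3472x^3 − 1152x^4 + 1108x^2y + 73xy + 608x^3y − 56 − 7y + 420xy^2 + 49y^2 + 224x^2y^2    [combine like terms]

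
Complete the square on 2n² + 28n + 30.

2(n + 7)² - 68

2n² + 28n + 30
= 2(n² + 14n) + 30    [factor out 2 from the n-terms]
= 2(n² + 14n + 49 - 49) + 30    [add and subtract 49 inside the bracket]
= 2(n + 7)² - 98 + 30    [perfect-square identity]
= 2(n + 7)² - 68    [combine constants]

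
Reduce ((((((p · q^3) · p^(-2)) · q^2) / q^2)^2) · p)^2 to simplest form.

p^(-2)q^12

((((((p · q^3) · p^(-2)) · q^2) / q^2)^2) · p)^2
= ((((((p · q^3) · p^(-2)) · q^2) / q^2)^2)^2) · (p^2)    [power of a product]
= (((((p · q^3) · p^(-2)) · q^2) / q^2)^4) · (p^2)    [power of a power]
= (((((p · q^3) · p^(-2)) · q^2)^4) / ((q^2)^4)) · (p^2)    [power of a quotient]
= (((((p · q^3) · p^(-2))^4) · ((q^2)^4)) / ((q^2)^4)) · (p^2)    [power of a product]
= (((((p · q^3)^4) · ((p^(-2))^4)) · ((q^2)^4)) / ((q^2)^4)) · (p^2)    [power of a product]
= (((((p^4) · ((q^3)^4)) · ((p^(-2))^4)) · ((q^2)^4)) / ((q^2)^4)) · (p^2)    [power of a product]
= ((((p^4 · q^12) · ((p^(-2))^4)) · ((q^2)^4)) / ((q^2)^4)) · (p^2)    [power of a power]
= ((((p^4 · q^12) · p^(-8)) · ((q^2)^4)) / ((q^2)^4)) · (p^2)    [power of a power]
= ((((p^4 · q^12) · p^(-8)) · q^8) / ((q^2)^4)) · (p^2)    [power of a power]
= ((((p^4 · q^12) · p^(-8)) · q^8) / q^8) · (p^2)    [power of a power]
= p^(-2)q^12    [quotient of powers; product of powers]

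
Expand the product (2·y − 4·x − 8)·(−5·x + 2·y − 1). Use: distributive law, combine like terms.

(2·y − 4·x − 8)·(−5·x + 2·y − 1)
= −10·x·y + 4·y² − 2·y + 20·x² − 8·x·y + 4·x + 40·x − 16·y + 8    [distributive law]
= −18·x·y + 4·y² − 18·y + 20·x² + 44·x + 8    [combine like terms]

−18·x·y + 4·y² − 18·y + 20·x² + 44·x + 8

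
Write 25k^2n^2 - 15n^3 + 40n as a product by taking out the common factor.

5n(5k^2n - 3n^2 + 8)

25k^2n^2 - 15n^3 + 40n
= 5(5k^2n^2 - 3n^3 + 8n)    [factor out 5]
= 5n(5k^2n - 3n^2 + 8)    [factor out n]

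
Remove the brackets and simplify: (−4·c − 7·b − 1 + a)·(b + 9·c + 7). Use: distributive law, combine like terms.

−67·b·c − 36·c^2 − 37·c − 7·b^2 − 50·b − 7 + a·b + 9·a·c + 7·a

(−4·c − 7·b − 1 + a)·(b + 9·c + 7)
= −4·b·c − 36·c^2 − 28·c − 7·b^2 − 63·b·c − 49·b − b − 9·c − 7 + a·b + 9·a·c + 7·a    [distributive law]
= −67·b·c − 36·c^2 − 37·c − 7·b^2 − 50·b − 7 + a·b + 9·a·c + 7·a    [combine like terms]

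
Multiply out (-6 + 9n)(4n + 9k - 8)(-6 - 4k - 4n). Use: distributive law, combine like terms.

384n + 114kn + 168n^2 + 132k + 216k^2 - 288 - 468kn^2 - 144n^3 - 324k^2n

(-6 + 9n)(4n + 9k - 8)(-6 - 4k - 4n)
= (-24n - 54k + 48 + 36n^2 + 81kn - 72n)(-6 - 4k - 4n)    [distributive law]
= (-96n - 54k + 48 + 36n^2 + 81kn)(-6 - 4k - 4n)    [combine like terms]
= 576n + 384kn + 384n^2 + 324k + 216k^2 + 216kn - 288 - 192k - 192n - 216n^2 - 144kn^2 - 144n^3 - 486kn - 324k^2n - 324kn^2    [distributive law]
= 384n + 114kn + 168n^2 + 132k + 216k^2 - 288 - 468kn^2 - 144n^3 - 324k^2n    [combine like terms]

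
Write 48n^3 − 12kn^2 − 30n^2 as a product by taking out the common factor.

48n^3 − 12kn^2 − 30n^2
= 6(8n^3 − 2kn^2 − 5n^2)    [factor out 6]
= 6n^2(8n − 2k − 5)    [factor out n^2]

6n^2(8n − 2k − 5)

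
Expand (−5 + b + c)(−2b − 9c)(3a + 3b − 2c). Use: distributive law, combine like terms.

(−5 + b + c)(−2b − 9c)(3a + 3b − 2c)
= (10b + 45c − 2b² − 9bc − 2bc − 9c²)(3a + 3b − 2c)    [distributive law]
= (10b + 45c − 2b² − 11bc − 9c²)(3a + 3b − 2c)    [combine like terms]
= 30ab + 30b² − 20bc + 135ac + 135bc − 90c² − 6ab² − 6b³ + 4b²c − 33abc − 33b²c + 22bc² − 27ac² − 27bc² + 18c³    [distributive law]
= 30ab + 30b² + 115bc + 135ac − 90c² − 6ab² − 6b³ − 29b²c − 33abc − 5bc² − 27ac² + 18c³    [combine like terms]

30ab + 30b² + 115bc + 135ac − 90c² − 6ab² − 6b³ − 29b²c − 33abc − 5bc² − 27ac² + 18c³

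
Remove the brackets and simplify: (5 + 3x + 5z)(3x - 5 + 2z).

(5 + 3x + 5z)(3x - 5 + 2z)
= 15x - 25 + 10z + 9x^2 - 15x + 6xz + 15xz - 25z + 10z^2    [distributive law]
= -25 - 15z + 9x^2 + 21xz + 10z^2    [combine like terms]

-25 - 15z + 9x^2 + 21xz + 10z^2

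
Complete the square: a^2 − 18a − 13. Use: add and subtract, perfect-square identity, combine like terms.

(a − 9)^2 − 94

a^2 − 18a − 13
= a^2 − 18a + 81 − 81 − 13    [add and subtract 81]
= (a − 9)^2 − 81 − 13    [perfect-square identity]
= (a − 9)^2 − 94    [combine constants]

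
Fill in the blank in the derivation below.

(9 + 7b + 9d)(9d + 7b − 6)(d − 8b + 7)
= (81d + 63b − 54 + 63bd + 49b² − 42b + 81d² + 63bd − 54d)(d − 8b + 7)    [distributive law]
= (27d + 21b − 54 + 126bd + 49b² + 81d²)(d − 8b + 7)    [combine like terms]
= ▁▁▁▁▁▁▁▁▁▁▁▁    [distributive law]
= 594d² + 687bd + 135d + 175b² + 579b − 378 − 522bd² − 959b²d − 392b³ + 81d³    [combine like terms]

After distributive law, the bracketed line is:

27d² − 216bd + 189d + 21bd − 168b² + 147b − 54d + 432b − 378 + 126bd² − 1008b²d + 882bd + 49b²d − 392b³ + 343b² + 81d³ − 648bd² + 567d²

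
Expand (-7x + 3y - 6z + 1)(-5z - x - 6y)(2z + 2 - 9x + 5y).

-188xz^2 + 125xz - 355x^2z + 94xyz + 23x^2 - 63x^3 - 316x^2y + 127xy + 357xy^2 + 192yz^2 + 5yz + 69y^2z - 66y^2 - 90y^3 + 60z^3 + 50z^2 - 10z - 2x - 12y

(-7x + 3y - 6z + 1)(-5z - x - 6y)(2z + 2 - 9x + 5y)
= (35xz + 7x^2 + 42xy - 15yz - 3xy - 18y^2 + 30z^2 + 6xz + 36yz - 5z - x - 6y)(2z + 2 - 9x + 5y)    [distributive law]
= (41xz + 7x^2 + 39xy + 21yz - 18y^2 + 30z^2 - 5z - x - 6y)(2z + 2 - 9x + 5y)    [combine like terms]
= 82xz^2 + 82xz - 369x^2z + 205xyz + 14x^2z + 14x^2 - 63x^3 + 35x^2y + 78xyz + 78xy - 351x^2y + 195xy^2 + 42yz^2 + 42yz - 189xyz + 105y^2z - 36y^2z - 36y^2 + 162xy^2 - 90y^3 + 60z^3 + 60z^2 - 270xz^2 + 150yz^2 - 10z^2 - 10z + 45xz - 25yz - 2xz - 2x + 9x^2 - 5xy - 12yz - 12y + 54xy - 30y^2    [distributive law]
= -188xz^2 + 125xz - 355x^2z + 94xyz + 23x^2 - 63x^3 - 316x^2y + 127xy + 357xy^2 + 192yz^2 + 5yz + 69y^2z - 66y^2 - 90y^3 + 60z^3 + 50z^2 - 10z - 2x - 12y    [combine like terms]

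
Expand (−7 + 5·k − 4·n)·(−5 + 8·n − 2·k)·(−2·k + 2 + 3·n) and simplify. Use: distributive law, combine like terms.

−92·k + 70 + 33·n + 135·k·n − 172·n^2 + 2·k^2 − 126·k^2·n + 208·k·n^2 + 20·k^3 − 96·n^3

(−7 + 5·k − 4·n)·(−5 + 8·n − 2·k)·(−2·k + 2 + 3·n)
= (35 − 56·n + 14·k − 25·k + 40·k·n − 10·k^2 + 20·n − 32·n^2 + 8·k·n)·(−2·k + 2 + 3·n)    [distributive law]
= (35 − 36·n − 11·k + 48·k·n − 10·k^2 − 32·n^2)·(−2·k + 2 + 3·n)    [combine like terms]
= −70·k + 70 + 105·n + 72·k·n − 72·n − 108·n^2 + 22·k^2 − 22·k − 33·k·n − 96·k^2·n + 96·k·n + 144·k·n^2 + 20·k^3 − 20·k^2 − 30·k^2·n + 64·k·n^2 − 64·n^2 − 96·n^3    [distributive law]
= −92·k + 70 + 33·n + 135·k·n − 172·n^2 + 2·k^2 − 126·k^2·n + 208·k·n^2 + 20·k^3 − 96·n^3    [combine like terms]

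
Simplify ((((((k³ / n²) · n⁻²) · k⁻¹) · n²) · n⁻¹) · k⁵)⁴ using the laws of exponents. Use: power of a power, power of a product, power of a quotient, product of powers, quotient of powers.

((((((k³ / n²) · n⁻²) · k⁻¹) · n²) · n⁻¹) · k⁵)⁴
= ((((((k³ / n²) · n⁻²) · k⁻¹) · n²) · n⁻¹)⁴) · ((k⁵)⁴)    [power of a product]
= ((((((k³ / n²) · n⁻²) · k⁻¹) · n²)⁴) · ((n⁻¹)⁴)) · ((k⁵)⁴)    [power of a product]
= ((((((k³ / n²) · n⁻²) · k⁻¹)⁴) · ((n²)⁴)) · ((n⁻¹)⁴)) · ((k⁵)⁴)    [power of a product]
= ((((((k³ / n²) · n⁻²)⁴) · ((k⁻¹)⁴)) · ((n²)⁴)) · ((n⁻¹)⁴)) · ((k⁵)⁴)    [power of a product]
= ((((((k³ / n²)⁴) · ((n⁻²)⁴)) · ((k⁻¹)⁴)) · ((n²)⁴)) · ((n⁻¹)⁴)) · ((k⁵)⁴)    [power of a product]
= (((((((k³)⁴) / ((n²)⁴)) · ((n⁻²)⁴)) · ((k⁻¹)⁴)) · ((n²)⁴)) · ((n⁻¹)⁴)) · ((k⁵)⁴)    [power of a quotient]
= (((((k¹² / ((n²)⁴)) · ((n⁻²)⁴)) · ((k⁻¹)⁴)) · ((n²)⁴)) · ((n⁻¹)⁴)) · ((k⁵)⁴)    [power of a power]
= (((((k¹² / n⁸) · ((n⁻²)⁴)) · ((k⁻¹)⁴)) · ((n²)⁴)) · ((n⁻¹)⁴)) · ((k⁵)⁴)    [power of a power]
= (((((k¹² / n⁸) · n⁻⁸) · ((k⁻¹)⁴)) · ((n²)⁴)) · ((n⁻¹)⁴)) · ((k⁵)⁴)    [power of a power]
= (((((k¹² / n⁸) · n⁻⁸) · k⁻⁴) · ((n²)⁴)) · ((n⁻¹)⁴)) · ((k⁵)⁴)    [power of a power]
= (((((k¹² / n⁸) · n⁻⁸) · k⁻⁴) · n⁸) · ((n⁻¹)⁴)) · ((k⁵)⁴)    [power of a power]
= (((((k¹² / n⁸) · n⁻⁸) · k⁻⁴) · n⁸) · n⁻⁴) · ((k⁵)⁴)    [power of a power]
= (((((k¹² / n⁸) · n⁻⁸) · k⁻⁴) · n⁸) · n⁻⁴) · k²⁰    [power of a power]
= k²⁸·n⁻¹²    [quotient of powers; product of powers]

k²⁸·n⁻¹²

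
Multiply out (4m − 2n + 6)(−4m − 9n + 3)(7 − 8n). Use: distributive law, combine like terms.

(4m − 2n + 6)(−4m − 9n + 3)(7 − 8n)
= (−16m² − 36mn + 12m + 8mn + 18n² − 6n − 24m − 54n + 18)(7 − 8n)    [distributive law]
= (−16m² − 28mn − 12m + 18n² − 60n + 18)(7 − 8n)    [combine like terms]
= −112m² + 128m²n − 196mn + 224mn² − 84m + 96mn + 126n² − 144n³ − 420n + 480n² + 126 − 144n    [distributive law]
= −112m² + 128m²n − 100mn + 224mn² − 84m + 606n² − 144n³ − 564n + 126    [combine like terms]

−112m² + 128m²n − 100mn + 224mn² − 84m + 606n² − 144n³ − 564n + 126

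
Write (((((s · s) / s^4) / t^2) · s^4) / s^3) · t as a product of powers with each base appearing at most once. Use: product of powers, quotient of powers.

(((((s · s) / s^4) / t^2) · s^4) / s^3) · t
= ((((s^2 / s^4) / t^2) · s^4) / s^3) · t    [product of powers]
= (((s^(-2) / t^2) · s^4) / s^3) · t    [quotient of powers]
= s^(-1)t^(-1)    [quotient of powers; product of powers]

s^(-1)t^(-1)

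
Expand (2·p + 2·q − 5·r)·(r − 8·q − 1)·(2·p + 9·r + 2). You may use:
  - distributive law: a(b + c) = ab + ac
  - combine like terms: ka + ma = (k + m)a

4·p^2·r + 8·p·r^2 − 4·p·r − 32·p^2·q − 60·p·q·r − 36·p·q − 4·p^2 − 4·p + 378·q·r^2 + 66·q·r − 32·p·q^2 − 144·q^2·r − 32·q^2 − 4·q − 45·r^3 + 35·r^2 + 10·r

(2·p + 2·q − 5·r)·(r − 8·q − 1)·(2·p + 9·r + 2)
= (2·p·r − 16·p·q − 2·p + 2·q·r − 16·q^2 − 2·q − 5·r^2 + 40·q·r + 5·r)·(2·p + 9·r + 2)    [distributive law]
= (2·p·r − 16·p·q − 2·p + 42·q·r − 16·q^2 − 2·q − 5·r^2 + 5·r)·(2·p + 9·r + 2)    [combine like terms]
= 4·p^2·r + 18·p·r^2 + 4·p·r − 32·p^2·q − 144·p·q·r − 32·p·q − 4·p^2 − 18·p·r − 4·p + 84·p·q·r + 378·q·r^2 + 84·q·r − 32·p·q^2 − 144·q^2·r − 32·q^2 − 4·p·q − 18·q·r − 4·q − 10·p·r^2 − 45·r^3 − 10·r^2 + 10·p·r + 45·r^2 + 10·r    [distributive law]
= 4·p^2·r + 8·p·r^2 − 4·p·r − 32·p^2·q − 60·p·q·r − 36·p·q − 4·p^2 − 4·p + 378·q·r^2 + 66·q·r − 32·p·q^2 − 144·q^2·r − 32·q^2 − 4·q − 45·r^3 + 35·r^2 + 10·r    [combine like terms]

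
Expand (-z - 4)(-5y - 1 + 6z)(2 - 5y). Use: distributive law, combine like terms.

(-z - 4)(-5y - 1 + 6z)(2 - 5y)
= (5yz + z - 6z² + 20y + 4 - 24z)(2 - 5y)    [distributive law]
= (5yz - 23z - 6z² + 20y + 4)(2 - 5y)    [combine like terms]
= 10yz - 25y²z - 46z + 115yz - 12z² + 30yz² + 40y - 100y² + 8 - 20y    [distributive law]
= 125yz - 25y²z - 46z - 12z² + 30yz² + 20y - 100y² + 8    [combine like terms]

125yz - 25y²z - 46z - 12z² + 30yz² + 20y - 100y² + 8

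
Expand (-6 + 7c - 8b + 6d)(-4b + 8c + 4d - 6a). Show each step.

24b - 48c - 24d + 36a - 92bc + 56c^2 + 76cd - 42ac + 32b^2 - 56bd + 48ab + 24d^2 - 36ad

(-6 + 7c - 8b + 6d)(-4b + 8c + 4d - 6a)
= 24b - 48c - 24d + 36a - 28bc + 56c^2 + 28cd - 42ac + 32b^2 - 64bc - 32bd + 48ab - 24bd + 48cd + 24d^2 - 36ad    [distributive law]
= 24b - 48c - 24d + 36a - 92bc + 56c^2 + 76cd - 42ac + 32b^2 - 56bd + 48ab + 24d^2 - 36ad    [combine like terms]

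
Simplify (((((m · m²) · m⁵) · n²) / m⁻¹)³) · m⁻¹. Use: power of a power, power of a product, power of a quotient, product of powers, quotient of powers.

m²⁶n⁶

(((((m · m²) · m⁵) · n²) / m⁻¹)³) · m⁻¹
= (((((m · m²) · m⁵) · n²)³) / ((m⁻¹)³)) · m⁻¹    [power of a quotient]
= (((((m · m²) · m⁵)³) · ((n²)³)) / ((m⁻¹)³)) · m⁻¹    [power of a product]
= (((((m · m²)³) · ((m⁵)³)) · ((n²)³)) / ((m⁻¹)³)) · m⁻¹    [power of a product]
= (((((m³) · ((m²)³)) · ((m⁵)³)) · ((n²)³)) / ((m⁻¹)³)) · m⁻¹    [power of a product]
= ((((m³ · m⁶) · ((m⁵)³)) · ((n²)³)) / ((m⁻¹)³)) · m⁻¹    [power of a power]
= (((m⁹ · ((m⁵)³)) · ((n²)³)) / ((m⁻¹)³)) · m⁻¹    [product of powers]
= (((m⁹ · m¹⁵) · ((n²)³)) / ((m⁻¹)³)) · m⁻¹    [power of a power]
= ((m²⁴ · ((n²)³)) / ((m⁻¹)³)) · m⁻¹    [product of powers]
= ((m²⁴ · n⁶) / ((m⁻¹)³)) · m⁻¹    [power of a power]
= ((m²⁴ · n⁶) / m⁻³) · m⁻¹    [power of a power]
= m²⁶n⁶    [quotient of powers; product of powers]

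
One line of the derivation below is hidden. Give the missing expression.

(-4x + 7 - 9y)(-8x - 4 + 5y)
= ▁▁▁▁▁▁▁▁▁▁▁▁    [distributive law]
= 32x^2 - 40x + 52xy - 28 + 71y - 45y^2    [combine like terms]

By distributive law:

32x^2 + 16x - 20xy - 56x - 28 + 35y + 72xy + 36y - 45y^2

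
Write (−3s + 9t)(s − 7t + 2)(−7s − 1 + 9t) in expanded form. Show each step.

21s^3 + 45s^2 − 237s^2t − 210st + 711st^2 + 6s + 225t^2 − 567t^3 − 18t

(−3s + 9t)(s − 7t + 2)(−7s − 1 + 9t)
= (−3s^2 + 21st − 6s + 9st − 63t^2 + 18t)(−7s − 1 + 9t)    [distributive law]
= (−3s^2 + 30st − 6s − 63t^2 + 18t)(−7s − 1 + 9t)    [combine like terms]
= 21s^3 + 3s^2 − 27s^2t − 210s^2t − 30st + 270st^2 + 42s^2 + 6s − 54st + 441st^2 + 63t^2 − 567t^3 − 126st − 18t + 162t^2    [distributive law]
= 21s^3 + 45s^2 − 237s^2t − 210st + 711st^2 + 6s + 225t^2 − 567t^3 − 18t    [combine like terms]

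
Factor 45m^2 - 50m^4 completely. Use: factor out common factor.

45m^2 - 50m^4
= 5(9m^2 - 10m^4)    [factor out 5]
= 5m^2(9 - 10m^2)    [factor out m^2]

5m^2(9 - 10m^2)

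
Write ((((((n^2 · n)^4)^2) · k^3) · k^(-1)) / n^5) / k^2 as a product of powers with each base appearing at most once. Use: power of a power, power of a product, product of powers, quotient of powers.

n^19

((((((n^2 · n)^4)^2) · k^3) · k^(-1)) / n^5) / k^2
= (((((n^2 · n)^8) · k^3) · k^(-1)) / n^5) / k^2    [power of a power]
= ((((((n^2)^8) · (n^8)) · k^3) · k^(-1)) / n^5) / k^2    [power of a product]
= ((((n^16 · (n^8)) · k^3) · k^(-1)) / n^5) / k^2    [power of a power]
= (((n^24 · k^3) · k^(-1)) / n^5) / k^2    [product of powers]
= n^19    [quotient of powers; product of powers]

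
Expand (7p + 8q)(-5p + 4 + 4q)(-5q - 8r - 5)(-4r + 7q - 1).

1260p^2qr + 1225p^2q^2 + 1050p^2q - 1120p^2r^2 - 980p^2r - 175p^2 - 1344pqr - 620pq^2 - 900pq + 896pr^2 + 784pr + 140p + 432pq^2r + 420pq^3 - 384pqr^2 - 256q^2r - 2080q^3 - 800q^2 + 1024qr^2 + 896qr + 160q - 1152q^3r - 1120q^4 + 1024q^2r^2

(7p + 8q)(-5p + 4 + 4q)(-5q - 8r - 5)(-4r + 7q - 1)
= (-35p^2 + 28p + 28pq - 40pq + 32q + 32q^2)(-5q - 8r - 5)(-4r + 7q - 1)    [distributive law]
= (-35p^2 + 28p - 12pq + 32q + 32q^2)(-5q - 8r - 5)(-4r + 7q - 1)    [combine like terms]
= (175p^2q + 280p^2r + 175p^2 - 140pq - 224pr - 140p + 60pq^2 + 96pqr + 60pq - 160q^2 - 256qr - 160q - 160q^3 - 256q^2r - 160q^2)(-4r + 7q - 1)    [distributive law]
= (175p^2q + 280p^2r + 175p^2 - 80pq - 224pr - 140p + 60pq^2 + 96pqr - 320q^2 - 256qr - 160q - 160q^3 - 256q^2r)(-4r + 7q - 1)    [combine like terms]
= -700p^2qr + 1225p^2q^2 - 175p^2q - 1120p^2r^2 + 1960p^2qr - 280p^2r - 700p^2r + 1225p^2q - 175p^2 + 320pqr - 560pq^2 + 80pq + 896pr^2 - 1568pqr + 224pr + 560pr - 980pq + 140p - 240pq^2r + 420pq^3 - 60pq^2 - 384pqr^2 + 672pq^2r - 96pqr + 1280q^2r - 2240q^3 + 320q^2 + 1024qr^2 - 1792q^2r + 256qr + 640qr - 1120q^2 + 160q + 640q^3r - 1120q^4 + 160q^3 + 1024q^2r^2 - 1792q^3r + 256q^2r    [distributive law]
= 1260p^2qr + 1225p^2q^2 + 1050p^2q - 1120p^2r^2 - 980p^2r - 175p^2 - 1344pqr - 620pq^2 - 900pq + 896pr^2 + 784pr + 140p + 432pq^2r + 420pq^3 - 384pqr^2 - 256q^2r - 2080q^3 - 800q^2 + 1024qr^2 + 896qr + 160q - 1152q^3r - 1120q^4 + 1024q^2r^2    [combine like terms]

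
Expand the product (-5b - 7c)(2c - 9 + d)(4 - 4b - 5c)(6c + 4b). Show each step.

-4586bc² - 3148b²c + 664b²c² + 160b³c + 916bc³ + 2088bc + 720b² - 720b³ - 232bcd - 80b²d + 332b²cd + 80b³d + 458bc²d - 2226c³ + 420c⁴ + 1512c² - 168c²d + 210c³d

(-5b - 7c)(2c - 9 + d)(4 - 4b - 5c)(6c + 4b)
= (-10bc + 45b - 5bd - 14c² + 63c - 7cd)(4 - 4b - 5c)(6c + 4b)    [distributive law]
= (-40bc + 40b²c + 50bc² + 180b - 180b² - 225bc - 20bd + 20b²d + 25bcd - 56c² + 56bc² + 70c³ + 252c - 252bc - 315c² - 28cd + 28bcd + 35c²d)(6c + 4b)    [distributive law]
= (-517bc + 40b²c + 106bc² + 180b - 180b² - 20bd + 20b²d + 53bcd - 371c² + 70c³ + 252c - 28cd + 35c²d)(6c + 4b)    [combine like terms]
= -3102bc² - 2068b²c + 240b²c² + 160b³c + 636bc³ + 424b²c² + 1080bc + 720b² - 1080b²c - 720b³ - 120bcd - 80b²d + 120b²cd + 80b³d + 318bc²d + 212b²cd - 2226c³ - 1484bc² + 420c⁴ + 280bc³ + 1512c² + 1008bc - 168c²d - 112bcd + 210c³d + 140bc²d    [distributive law]
= -4586bc² - 3148b²c + 664b²c² + 160b³c + 916bc³ + 2088bc + 720b² - 720b³ - 232bcd - 80b²d + 332b²cd + 80b³d + 458bc²d - 2226c³ + 420c⁴ + 1512c² - 168c²d + 210c³d    [combine like terms]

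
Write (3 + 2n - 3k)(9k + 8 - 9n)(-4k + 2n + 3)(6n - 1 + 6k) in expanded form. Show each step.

786k^2n - 429k^2 - 666k^3 + 492kn^2 - 617kn + 519k + 166n^2 + 417n - 72 - 420n^3 - 432k^2n^2 - 756k^3n + 756kn^3 - 216n^4 + 648k^4

(3 + 2n - 3k)(9k + 8 - 9n)(-4k + 2n + 3)(6n - 1 + 6k)
= (27k + 24 - 27n + 18kn + 16n - 18n^2 - 27k^2 - 24k + 27kn)(-4k + 2n + 3)(6n - 1 + 6k)    [distributive law]
= (3k + 24 - 11n + 45kn - 18n^2 - 27k^2)(-4k + 2n + 3)(6n - 1 + 6k)    [combine like terms]
= (-12k^2 + 6kn + 9k - 96k + 48n + 72 + 44kn - 22n^2 - 33n - 180k^2n + 90kn^2 + 135kn + 72kn^2 - 36n^3 - 54n^2 + 108k^3 - 54k^2n - 81k^2)(6n - 1 + 6k)    [distributive law]
= (-93k^2 + 185kn - 87k + 15n + 72 - 76n^2 - 234k^2n + 162kn^2 - 36n^3 + 108k^3)(6n - 1 + 6k)    [combine like terms]
= -558k^2n + 93k^2 - 558k^3 + 1110kn^2 - 185kn + 1110k^2n - 522kn + 87k - 522k^2 + 90n^2 - 15n + 90kn + 432n - 72 + 432k - 456n^3 + 76n^2 - 456kn^2 - 1404k^2n^2 + 234k^2n - 1404k^3n + 972kn^3 - 162kn^2 + 972k^2n^2 - 216n^4 + 36n^3 - 216kn^3 + 648k^3n - 108k^3 + 648k^4    [distributive law]
= 786k^2n - 429k^2 - 666k^3 + 492kn^2 - 617kn + 519k + 166n^2 + 417n - 72 - 420n^3 - 432k^2n^2 - 756k^3n + 756kn^3 - 216n^4 + 648k^4    [combine like terms]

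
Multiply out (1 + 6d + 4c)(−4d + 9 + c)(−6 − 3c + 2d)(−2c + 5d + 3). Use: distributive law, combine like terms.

−729cd − 678d^2 − 1116d − 529c^2d − 412cd^2 + 1076d^3 − 639c − 162 + 93c^2 + 234c^3 + 86c^2d^2 + 356cd^3 − 240d^4 − 136c^3d + 24c^4

(1 + 6d + 4c)(−4d + 9 + c)(−6 − 3c + 2d)(−2c + 5d + 3)
= (−4d + 9 + c − 24d^2 + 54d + 6cd − 16cd + 36c + 4c^2)(−6 − 3c + 2d)(−2c + 5d + 3)    [distributive law]
= (50d + 9 + 37c − 24d^2 − 10cd + 4c^2)(−6 − 3c + 2d)(−2c + 5d + 3)    [combine like terms]
= (−300d − 150cd + 100d^2 − 54 − 27c + 18d − 222c − 111c^2 + 74cd + 144d^2 + 72cd^2 − 48d^3 + 60cd + 30c^2d − 20cd^2 − 24c^2 − 12c^3 + 8c^2d)(−2c + 5d + 3)    [distributive law]
= (−282d − 16cd + 244d^2 − 54 − 249c − 135c^2 + 52cd^2 − 48d^3 + 38c^2d − 12c^3)(−2c + 5d + 3)    [combine like terms]
= 564cd − 1410d^2 − 846d + 32c^2d − 80cd^2 − 48cd − 488cd^2 + 1220d^3 + 732d^2 + 108c − 270d − 162 + 498c^2 − 1245cd − 747c + 270c^3 − 675c^2d − 405c^2 − 104c^2d^2 + 260cd^3 + 156cd^2 + 96cd^3 − 240d^4 − 144d^3 − 76c^3d + 190c^2d^2 + 114c^2d + 24c^4 − 60c^3d − 36c^3    [distributive law]
= −729cd − 678d^2 − 1116d − 529c^2d − 412cd^2 + 1076d^3 − 639c − 162 + 93c^2 + 234c^3 + 86c^2d^2 + 356cd^3 − 240d^4 − 136c^3d + 24c^4    [combine like terms]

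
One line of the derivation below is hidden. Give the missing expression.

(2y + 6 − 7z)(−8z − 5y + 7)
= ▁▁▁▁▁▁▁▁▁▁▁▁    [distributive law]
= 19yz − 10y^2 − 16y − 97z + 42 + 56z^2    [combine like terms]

By distributive law:

−16yz − 10y^2 + 14y − 48z − 30y + 42 + 56z^2 + 35yz − 49z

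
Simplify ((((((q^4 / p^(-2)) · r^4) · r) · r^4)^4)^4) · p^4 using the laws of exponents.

((((((q^4 / p^(-2)) · r^4) · r) · r^4)^4)^4) · p^4
= (((((q^4 / p^(-2)) · r^4) · r) · r^4)^16) · p^4    [power of a power]
= (((((q^4 / p^(-2)) · r^4) · r)^16) · ((r^4)^16)) · p^4    [power of a product]
= (((((q^4 / p^(-2)) · r^4)^16) · (r^16)) · ((r^4)^16)) · p^4    [power of a product]
= (((((q^4 / p^(-2))^16) · ((r^4)^16)) · (r^16)) · ((r^4)^16)) · p^4    [power of a product]
= ((((((q^4)^16) / ((p^(-2))^16)) · ((r^4)^16)) · (r^16)) · ((r^4)^16)) · p^4    [power of a quotient]
= ((((q^64 / ((p^(-2))^16)) · ((r^4)^16)) · (r^16)) · ((r^4)^16)) · p^4    [power of a power]
= ((((q^64 / p^(-32)) · ((r^4)^16)) · (r^16)) · ((r^4)^16)) · p^4    [power of a power]
= ((((q^64 / p^(-32)) · r^64) · (r^16)) · ((r^4)^16)) · p^4    [power of a power]
= ((((q^64 / p^(-32)) · r^64) · r^16) · r^64) · p^4    [power of a power]
= p^36q^64r^144    [quotient of powers; product of powers]

p^36q^64r^144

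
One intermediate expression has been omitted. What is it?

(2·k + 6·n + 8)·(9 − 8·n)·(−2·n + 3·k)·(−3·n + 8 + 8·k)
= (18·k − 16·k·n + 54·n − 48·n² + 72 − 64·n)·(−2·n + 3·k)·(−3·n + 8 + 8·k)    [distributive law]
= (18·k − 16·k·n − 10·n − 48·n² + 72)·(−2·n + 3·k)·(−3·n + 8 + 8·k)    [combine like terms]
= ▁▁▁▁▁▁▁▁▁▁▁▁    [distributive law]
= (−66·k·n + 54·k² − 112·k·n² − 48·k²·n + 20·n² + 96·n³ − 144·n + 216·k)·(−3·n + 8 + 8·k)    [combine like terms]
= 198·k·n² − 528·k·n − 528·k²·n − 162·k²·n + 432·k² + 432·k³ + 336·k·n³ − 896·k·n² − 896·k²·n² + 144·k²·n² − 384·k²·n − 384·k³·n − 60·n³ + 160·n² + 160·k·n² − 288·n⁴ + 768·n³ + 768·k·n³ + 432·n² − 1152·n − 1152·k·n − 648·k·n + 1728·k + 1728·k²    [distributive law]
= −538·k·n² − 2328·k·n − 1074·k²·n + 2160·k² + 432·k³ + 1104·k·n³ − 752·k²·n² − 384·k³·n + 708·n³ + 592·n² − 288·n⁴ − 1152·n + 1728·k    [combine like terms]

By distributive law:

(−36·k·n + 54·k² + 32·k·n² − 48·k²·n + 20·n² − 30·k·n + 96·n³ − 144·k·n² − 144·n + 216·k)·(−3·n + 8 + 8·k)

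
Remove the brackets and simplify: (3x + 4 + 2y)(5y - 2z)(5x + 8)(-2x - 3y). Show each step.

(3x + 4 + 2y)(5y - 2z)(5x + 8)(-2x - 3y)
= (15xy - 6xz + 20y - 8z + 10y² - 4yz)(5x + 8)(-2x - 3y)    [distributive law]
= (75x²y + 120xy - 30x²z - 48xz + 100xy + 160y - 40xz - 64z + 50xy² + 80y² - 20xyz - 32yz)(-2x - 3y)    [distributive law]
= (75x²y + 220xy - 30x²z - 88xz + 160y - 64z + 50xy² + 80y² - 20xyz - 32yz)(-2x - 3y)    [combine like terms]
= -150x³y - 225x²y² - 440x²y - 660xy² + 60x³z + 90x²yz + 176x²z + 264xyz - 320xy - 480y² + 128xz + 192yz - 100x²y² - 150xy³ - 160xy² - 240y³ + 40x²yz + 60xy²z + 64xyz + 96y²z    [distributive law]
= -150x³y - 325x²y² - 440x²y - 820xy² + 60x³z + 130x²yz + 176x²z + 328xyz - 320xy - 480y² + 128xz + 192yz - 150xy³ - 240y³ + 60xy²z + 96y²z    [combine like terms]

-150x³y - 325x²y² - 440x²y - 820xy² + 60x³z + 130x²yz + 176x²z + 328xyz - 320xy - 480y² + 128xz + 192yz - 150xy³ - 240y³ + 60xy²z + 96y²z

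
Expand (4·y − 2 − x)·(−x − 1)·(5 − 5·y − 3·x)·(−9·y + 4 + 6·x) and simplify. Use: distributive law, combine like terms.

407·x·y² − 353·x·y − 74·x²·y − 180·x·y³ + 57·x²·y² + 69·x³·y + 350·y² − 210·y − 180·y³ + 96·x + 38·x² − 36·x³ + 40 − 18·x⁴

(4·y − 2 − x)·(−x − 1)·(5 − 5·y − 3·x)·(−9·y + 4 + 6·x)
= (−4·x·y − 4·y + 2·x + 2 + x² + x)·(5 − 5·y − 3·x)·(−9·y + 4 + 6·x)    [distributive law]
= (−4·x·y − 4·y + 3·x + 2 + x²)·(5 − 5·y − 3·x)·(−9·y + 4 + 6·x)    [combine like terms]
= (−20·x·y + 20·x·y² + 12·x²·y − 20·y + 20·y² + 12·x·y + 15·x − 15·x·y − 9·x² + 10 − 10·y − 6·x + 5·x² − 5·x²·y − 3·x³)·(−9·y + 4 + 6·x)    [distributive law]
= (−23·x·y + 20·x·y² + 7·x²·y − 30·y + 20·y² + 9·x − 4·x² + 10 − 3·x³)·(−9·y + 4 + 6·x)    [combine like terms]
= 207·x·y² − 92·x·y − 138·x²·y − 180·x·y³ + 80·x·y² + 120·x²·y² − 63·x²·y² + 28·x²·y + 42·x³·y + 270·y² − 120·y − 180·x·y − 180·y³ + 80·y² + 120·x·y² − 81·x·y + 36·x + 54·x² + 36·x²·y − 16·x² − 24·x³ − 90·y + 40 + 60·x + 27·x³·y − 12·x³ − 18·x⁴    [distributive law]
= 407·x·y² − 353·x·y − 74·x²·y − 180·x·y³ + 57·x²·y² + 69·x³·y + 350·y² − 210·y − 180·y³ + 96·x + 38·x² − 36·x³ + 40 − 18·x⁴    [combine like terms]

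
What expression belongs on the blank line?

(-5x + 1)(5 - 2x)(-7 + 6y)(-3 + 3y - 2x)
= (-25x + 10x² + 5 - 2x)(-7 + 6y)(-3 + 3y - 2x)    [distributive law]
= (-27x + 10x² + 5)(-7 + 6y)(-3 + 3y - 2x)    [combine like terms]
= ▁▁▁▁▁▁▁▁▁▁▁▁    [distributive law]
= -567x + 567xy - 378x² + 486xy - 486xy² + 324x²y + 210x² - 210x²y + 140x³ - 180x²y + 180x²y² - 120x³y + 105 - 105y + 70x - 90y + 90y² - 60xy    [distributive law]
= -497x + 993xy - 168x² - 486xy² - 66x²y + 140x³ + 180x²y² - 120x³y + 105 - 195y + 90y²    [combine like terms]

After distributive law, the bracketed line is:

(189x - 162xy - 70x² + 60x²y - 35 + 30y)(-3 + 3y - 2x)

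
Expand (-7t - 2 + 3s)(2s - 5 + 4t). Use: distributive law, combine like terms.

-2st + 27t - 28t^2 - 19s + 10 + 6s^2

(-7t - 2 + 3s)(2s - 5 + 4t)
= -14st + 35t - 28t^2 - 4s + 10 - 8t + 6s^2 - 15s + 12st    [distributive law]
= -2st + 27t - 28t^2 - 19s + 10 + 6s^2    [combine like terms]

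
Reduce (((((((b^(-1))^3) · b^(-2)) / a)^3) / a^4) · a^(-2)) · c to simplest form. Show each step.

(((((((b^(-1))^3) · b^(-2)) / a)^3) / a^4) · a^(-2)) · c
= (((((((b^(-1))^3) · b^(-2))^3) / (a^3)) / a^4) · a^(-2)) · c    [power of a quotient]
= (((((((b^(-1))^3)^3) · ((b^(-2))^3)) / (a^3)) / a^4) · a^(-2)) · c    [power of a product]
= ((((((b^(-1))^9) · ((b^(-2))^3)) / (a^3)) / a^4) · a^(-2)) · c    [power of a power]
= ((((b^(-9) · ((b^(-2))^3)) / (a^3)) / a^4) · a^(-2)) · c    [power of a power]
= ((((b^(-9) · b^(-6)) / (a^3)) / a^4) · a^(-2)) · c    [power of a power]
= (((b^(-15) / (a^3)) / a^4) · a^(-2)) · c    [product of powers]
= a^(-9)b^(-15)c    [quotient of powers; product of powers]

a^(-9)b^(-15)c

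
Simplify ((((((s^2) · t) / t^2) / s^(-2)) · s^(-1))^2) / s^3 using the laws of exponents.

((((((s^2) · t) / t^2) / s^(-2)) · s^(-1))^2) / s^3
= ((((((s^2) · t) / t^2) / s^(-2))^2) · ((s^(-1))^2)) / s^3    [power of a product]
= ((((((s^2) · t) / t^2)^2) / ((s^(-2))^2)) · ((s^(-1))^2)) / s^3    [power of a quotient]
= ((((((s^2) · t)^2) / ((t^2)^2)) / ((s^(-2))^2)) · ((s^(-1))^2)) / s^3    [power of a quotient]
= ((((((s^2)^2) · (t^2)) / ((t^2)^2)) / ((s^(-2))^2)) · ((s^(-1))^2)) / s^3    [power of a product]
= (((((s^4) · (t^2)) / ((t^2)^2)) / ((s^(-2))^2)) · ((s^(-1))^2)) / s^3    [power of a power]
= ((((s^4 · t^2) / t^4) / ((s^(-2))^2)) · ((s^(-1))^2)) / s^3    [power of a power]
= ((((s^4 · t^2) / t^4) / s^(-4)) · ((s^(-1))^2)) / s^3    [power of a power]
= ((((s^4 · t^2) / t^4) / s^(-4)) · s^(-2)) / s^3    [power of a power]
= s^3t^(-2)    [quotient of powers; product of powers]

s^3t^(-2)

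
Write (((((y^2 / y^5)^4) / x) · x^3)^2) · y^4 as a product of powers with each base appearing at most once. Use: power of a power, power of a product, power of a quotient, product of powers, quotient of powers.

x^4·y^(-20)

(((((y^2 / y^5)^4) / x) · x^3)^2) · y^4
= (((((y^2 / y^5)^4) / x)^2) · ((x^3)^2)) · y^4    [power of a product]
= (((((y^2 / y^5)^4)^2) / (x^2)) · ((x^3)^2)) · y^4    [power of a quotient]
= ((((y^2 / y^5)^8) / (x^2)) · ((x^3)^2)) · y^4    [power of a power]
= (((((y^2)^8) / ((y^5)^8)) / (x^2)) · ((x^3)^2)) · y^4    [power of a quotient]
= (((y^16 / ((y^5)^8)) / (x^2)) · ((x^3)^2)) · y^4    [power of a power]
= (((y^16 / y^40) / (x^2)) · ((x^3)^2)) · y^4    [power of a power]
= ((y^(-24) / (x^2)) · ((x^3)^2)) · y^4    [quotient of powers]
= ((y^(-24) / x^2) · x^6) · y^4    [power of a power]
= x^4·y^(-20)    [quotient of powers; product of powers]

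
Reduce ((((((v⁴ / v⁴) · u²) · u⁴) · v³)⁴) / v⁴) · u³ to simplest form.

u²⁷v⁸

((((((v⁴ / v⁴) · u²) · u⁴) · v³)⁴) / v⁴) · u³
= ((((((v⁴ / v⁴) · u²) · u⁴)⁴) · ((v³)⁴)) / v⁴) · u³    [power of a product]
= ((((((v⁴ / v⁴) · u²)⁴) · ((u⁴)⁴)) · ((v³)⁴)) / v⁴) · u³    [power of a product]
= ((((((v⁴ / v⁴)⁴) · ((u²)⁴)) · ((u⁴)⁴)) · ((v³)⁴)) / v⁴) · u³    [power of a product]
= (((((((v⁴)⁴) / ((v⁴)⁴)) · ((u²)⁴)) · ((u⁴)⁴)) · ((v³)⁴)) / v⁴) · u³    [power of a quotient]
= (((((v¹⁶ / ((v⁴)⁴)) · ((u²)⁴)) · ((u⁴)⁴)) · ((v³)⁴)) / v⁴) · u³    [power of a power]
= (((((v¹⁶ / v¹⁶) · ((u²)⁴)) · ((u⁴)⁴)) · ((v³)⁴)) / v⁴) · u³    [power of a power]
= ((((v⁰ · ((u²)⁴)) · ((u⁴)⁴)) · ((v³)⁴)) / v⁴) · u³    [quotient of powers]
= ((((v⁰ · u⁸) · ((u⁴)⁴)) · ((v³)⁴)) / v⁴) · u³    [power of a power]
= ((((v⁰ · u⁸) · u¹⁶) · ((v³)⁴)) / v⁴) · u³    [power of a power]
= ((((v⁰ · u⁸) · u¹⁶) · v¹²) / v⁴) · u³    [power of a power]
= u²⁷v⁸    [quotient of powers; product of powers]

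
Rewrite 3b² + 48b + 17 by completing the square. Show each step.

3(b + 8)² - 175

3b² + 48b + 17
= 3(b² + 16b) + 17    [factor out 3 from the b-terms]
= 3(b² + 16b + 64 - 64) + 17    [add and subtract 64 inside the bracket]
= 3(b + 8)² - 192 + 17    [perfect-square identity]
= 3(b + 8)² - 175    [combine constants]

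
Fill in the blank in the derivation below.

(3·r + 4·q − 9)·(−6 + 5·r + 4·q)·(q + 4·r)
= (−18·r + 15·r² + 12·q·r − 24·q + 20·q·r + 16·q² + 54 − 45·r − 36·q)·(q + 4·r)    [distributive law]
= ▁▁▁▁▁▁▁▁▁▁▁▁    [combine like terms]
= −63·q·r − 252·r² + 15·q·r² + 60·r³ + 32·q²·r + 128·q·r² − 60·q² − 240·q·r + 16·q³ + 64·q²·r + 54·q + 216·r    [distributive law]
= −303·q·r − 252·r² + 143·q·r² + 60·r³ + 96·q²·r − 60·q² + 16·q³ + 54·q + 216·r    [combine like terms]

By combine like terms:

(−63·r + 15·r² + 32·q·r − 60·q + 16·q² + 54)·(q + 4·r)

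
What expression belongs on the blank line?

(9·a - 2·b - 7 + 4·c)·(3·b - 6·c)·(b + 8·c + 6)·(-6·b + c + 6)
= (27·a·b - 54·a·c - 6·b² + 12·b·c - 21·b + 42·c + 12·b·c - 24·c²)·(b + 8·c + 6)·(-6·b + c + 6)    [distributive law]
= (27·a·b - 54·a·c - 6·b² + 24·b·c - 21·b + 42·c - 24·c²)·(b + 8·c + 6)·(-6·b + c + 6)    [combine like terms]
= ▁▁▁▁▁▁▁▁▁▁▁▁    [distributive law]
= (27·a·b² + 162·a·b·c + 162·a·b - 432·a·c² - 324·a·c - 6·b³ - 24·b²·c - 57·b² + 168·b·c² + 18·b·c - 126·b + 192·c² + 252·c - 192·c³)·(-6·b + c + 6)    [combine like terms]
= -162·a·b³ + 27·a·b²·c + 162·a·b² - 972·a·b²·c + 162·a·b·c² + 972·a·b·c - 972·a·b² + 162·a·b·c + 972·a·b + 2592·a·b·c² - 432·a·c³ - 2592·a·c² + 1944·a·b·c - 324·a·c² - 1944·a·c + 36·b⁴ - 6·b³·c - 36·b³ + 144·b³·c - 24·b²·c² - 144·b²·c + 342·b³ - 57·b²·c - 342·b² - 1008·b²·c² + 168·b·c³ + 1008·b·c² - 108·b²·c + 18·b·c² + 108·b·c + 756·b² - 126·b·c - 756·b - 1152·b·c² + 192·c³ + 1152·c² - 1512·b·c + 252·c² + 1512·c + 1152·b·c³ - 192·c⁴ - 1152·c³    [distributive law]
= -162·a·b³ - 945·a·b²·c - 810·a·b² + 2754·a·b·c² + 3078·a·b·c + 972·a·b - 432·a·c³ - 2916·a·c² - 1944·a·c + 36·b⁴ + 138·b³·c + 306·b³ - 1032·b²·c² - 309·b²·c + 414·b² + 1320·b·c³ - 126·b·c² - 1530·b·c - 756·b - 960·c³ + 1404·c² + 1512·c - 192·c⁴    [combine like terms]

After distributive law, the bracketed line is:

(27·a·b² + 216·a·b·c + 162·a·b - 54·a·b·c - 432·a·c² - 324·a·c - 6·b³ - 48·b²·c - 36·b² + 24·b²·c + 192·b·c² + 144·b·c - 21·b² - 168·b·c - 126·b + 42·b·c + 336·c² + 252·c - 24·b·c² - 192·c³ - 144·c²)·(-6·b + c + 6)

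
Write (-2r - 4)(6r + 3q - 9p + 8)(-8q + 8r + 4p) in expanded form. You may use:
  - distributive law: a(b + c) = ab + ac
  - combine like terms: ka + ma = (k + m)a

48qr^2 - 96r^3 + 96pr^2 + 48q^2r - 168pqr + 72p^2r + 224qr - 320r^2 + 128pr + 96q^2 - 336pq + 144p^2 + 256q - 256r - 128p

(-2r - 4)(6r + 3q - 9p + 8)(-8q + 8r + 4p)
= (-12r^2 - 6qr + 18pr - 16r - 24r - 12q + 36p - 32)(-8q + 8r + 4p)    [distributive law]
= (-12r^2 - 6qr + 18pr - 40r - 12q + 36p - 32)(-8q + 8r + 4p)    [combine like terms]
= 96qr^2 - 96r^3 - 48pr^2 + 48q^2r - 48qr^2 - 24pqr - 144pqr + 144pr^2 + 72p^2r + 320qr - 320r^2 - 160pr + 96q^2 - 96qr - 48pq - 288pq + 288pr + 144p^2 + 256q - 256r - 128p    [distributive law]
= 48qr^2 - 96r^3 + 96pr^2 + 48q^2r - 168pqr + 72p^2r + 224qr - 320r^2 + 128pr + 96q^2 - 336pq + 144p^2 + 256q - 256r - 128p    [combine like terms]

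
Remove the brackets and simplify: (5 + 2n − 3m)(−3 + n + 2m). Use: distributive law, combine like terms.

−15 − n + 19m + 2n^2 + mn − 6m^2

(5 + 2n − 3m)(−3 + n + 2m)
= −15 + 5n + 10m − 6n + 2n^2 + 4mn + 9m − 3mn − 6m^2    [distributive law]
= −15 − n + 19m + 2n^2 + mn − 6m^2    [combine like terms]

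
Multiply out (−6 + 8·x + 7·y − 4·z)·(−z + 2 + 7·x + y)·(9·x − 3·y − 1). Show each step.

18·x·z + 17·y·z + 2·z − 82·x + 28·y + 12 − 290·x² + 93·x·y − 31·y² − 324·x²·z + 9·x·y·z + 504·x³ + 345·x²·y − 108·x·y² + 33·y²·z − 21·y³ + 36·x·z² − 12·y·z² − 4·z²

(−6 + 8·x + 7·y − 4·z)·(−z + 2 + 7·x + y)·(9·x − 3·y − 1)
= (6·z − 12 − 42·x − 6·y − 8·x·z + 16·x + 56·x² + 8·x·y − 7·y·z + 14·y + 49·x·y + 7·y² + 4·z² − 8·z − 28·x·z − 4·y·z)·(9·x − 3·y − 1)    [distributive law]
= (−2·z − 12 − 26·x + 8·y − 36·x·z + 56·x² + 57·x·y − 11·y·z + 7·y² + 4·z²)·(9·x − 3·y − 1)    [combine like terms]
= −18·x·z + 6·y·z + 2·z − 108·x + 36·y + 12 − 234·x² + 78·x·y + 26·x + 72·x·y − 24·y² − 8·y − 324·x²·z + 108·x·y·z + 36·x·z + 504·x³ − 168·x²·y − 56·x² + 513·x²·y − 171·x·y² − 57·x·y − 99·x·y·z + 33·y²·z + 11·y·z + 63·x·y² − 21·y³ − 7·y² + 36·x·z² − 12·y·z² − 4·z²    [distributive law]
= 18·x·z + 17·y·z + 2·z − 82·x + 28·y + 12 − 290·x² + 93·x·y − 31·y² − 324·x²·z + 9·x·y·z + 504·x³ + 345·x²·y − 108·x·y² + 33·y²·z − 21·y³ + 36·x·z² − 12·y·z² − 4·z²    [combine like terms]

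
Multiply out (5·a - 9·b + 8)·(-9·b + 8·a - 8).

-117·a·b + 40·a² + 24·a + 81·b² - 64

(5·a - 9·b + 8)·(-9·b + 8·a - 8)
= -45·a·b + 40·a² - 40·a + 81·b² - 72·a·b + 72·b - 72·b + 64·a - 64    [distributive law]
= -117·a·b + 40·a² + 24·a + 81·b² - 64    [combine like terms]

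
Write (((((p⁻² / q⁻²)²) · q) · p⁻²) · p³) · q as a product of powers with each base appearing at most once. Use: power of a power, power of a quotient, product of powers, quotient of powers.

(((((p⁻² / q⁻²)²) · q) · p⁻²) · p³) · q
= ((((((p⁻²)²) / ((q⁻²)²)) · q) · p⁻²) · p³) · q    [power of a quotient]
= ((((p⁻⁴ / ((q⁻²)²)) · q) · p⁻²) · p³) · q    [power of a power]
= ((((p⁻⁴ / q⁻⁴) · q) · p⁻²) · p³) · q    [power of a power]
= p⁻³·q⁶    [quotient of powers; product of powers]

p⁻³·q⁶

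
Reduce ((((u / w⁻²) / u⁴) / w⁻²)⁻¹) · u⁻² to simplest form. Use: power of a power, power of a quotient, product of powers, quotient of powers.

((((u / w⁻²) / u⁴) / w⁻²)⁻¹) · u⁻²
= ((((u / w⁻²) / u⁴)⁻¹) / ((w⁻²)⁻¹)) · u⁻²    [power of a quotient]
= ((((u / w⁻²)⁻¹) / ((u⁴)⁻¹)) / ((w⁻²)⁻¹)) · u⁻²    [power of a quotient]
= ((((u⁻¹) / ((w⁻²)⁻¹)) / ((u⁴)⁻¹)) / ((w⁻²)⁻¹)) · u⁻²    [power of a quotient]
= (((u⁻¹ / w²) / ((u⁴)⁻¹)) / ((w⁻²)⁻¹)) · u⁻²    [power of a power]
= (((u⁻¹ / w²) / u⁻⁴) / ((w⁻²)⁻¹)) · u⁻²    [power of a power]
= (((u⁻¹ / w²) / u⁻⁴) / w²) · u⁻²    [power of a power]
= uw⁻⁴    [quotient of powers; product of powers]

uw⁻⁴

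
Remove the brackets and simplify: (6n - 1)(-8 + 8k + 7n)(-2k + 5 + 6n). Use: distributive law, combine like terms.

(6n - 1)(-8 + 8k + 7n)(-2k + 5 + 6n)
= (-48n + 48kn + 42n^2 + 8 - 8k - 7n)(-2k + 5 + 6n)    [distributive law]
= (-55n + 48kn + 42n^2 + 8 - 8k)(-2k + 5 + 6n)    [combine like terms]
= 110kn - 275n - 330n^2 - 96k^2n + 240kn + 288kn^2 - 84kn^2 + 210n^2 + 252n^3 - 16k + 40 + 48n + 16k^2 - 40k - 48kn    [distributive law]
= 302kn - 227n - 120n^2 - 96k^2n + 204kn^2 + 252n^3 - 56k + 40 + 16k^2    [combine like terms]

302kn - 227n - 120n^2 - 96k^2n + 204kn^2 + 252n^3 - 56k + 40 + 16k^2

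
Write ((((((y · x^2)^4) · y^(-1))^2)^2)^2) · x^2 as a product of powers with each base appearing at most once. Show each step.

((((((y · x^2)^4) · y^(-1))^2)^2)^2) · x^2
= (((((y · x^2)^4) · y^(-1))^2)^4) · x^2    [power of a power]
= ((((y · x^2)^4) · y^(-1))^8) · x^2    [power of a power]
= ((((y · x^2)^4)^8) · ((y^(-1))^8)) · x^2    [power of a product]
= (((y · x^2)^32) · ((y^(-1))^8)) · x^2    [power of a power]
= (((y^32) · ((x^2)^32)) · ((y^(-1))^8)) · x^2    [power of a product]
= ((y^32 · x^64) · ((y^(-1))^8)) · x^2    [power of a power]
= ((y^32 · x^64) · y^(-8)) · x^2    [power of a power]
= x^66y^24    [product of powers]

x^66y^24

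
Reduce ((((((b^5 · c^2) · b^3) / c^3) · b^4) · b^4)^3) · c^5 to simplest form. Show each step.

((((((b^5 · c^2) · b^3) / c^3) · b^4) · b^4)^3) · c^5
= ((((((b^5 · c^2) · b^3) / c^3) · b^4)^3) · ((b^4)^3)) · c^5    [power of a product]
= ((((((b^5 · c^2) · b^3) / c^3)^3) · ((b^4)^3)) · ((b^4)^3)) · c^5    [power of a product]
= ((((((b^5 · c^2) · b^3)^3) / ((c^3)^3)) · ((b^4)^3)) · ((b^4)^3)) · c^5    [power of a quotient]
= ((((((b^5 · c^2)^3) · ((b^3)^3)) / ((c^3)^3)) · ((b^4)^3)) · ((b^4)^3)) · c^5    [power of a product]
= (((((((b^5)^3) · ((c^2)^3)) · ((b^3)^3)) / ((c^3)^3)) · ((b^4)^3)) · ((b^4)^3)) · c^5    [power of a product]
= (((((b^15 · ((c^2)^3)) · ((b^3)^3)) / ((c^3)^3)) · ((b^4)^3)) · ((b^4)^3)) · c^5    [power of a power]
= (((((b^15 · c^6) · ((b^3)^3)) / ((c^3)^3)) · ((b^4)^3)) · ((b^4)^3)) · c^5    [power of a power]
= (((((b^15 · c^6) · b^9) / ((c^3)^3)) · ((b^4)^3)) · ((b^4)^3)) · c^5    [power of a power]
= (((((b^15 · c^6) · b^9) / c^9) · ((b^4)^3)) · ((b^4)^3)) · c^5    [power of a power]
= (((((b^15 · c^6) · b^9) / c^9) · b^12) · ((b^4)^3)) · c^5    [power of a power]
= (((((b^15 · c^6) · b^9) / c^9) · b^12) · b^12) · c^5    [power of a power]
= b^48c^2    [quotient of powers; product of powers]

b^48c^2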